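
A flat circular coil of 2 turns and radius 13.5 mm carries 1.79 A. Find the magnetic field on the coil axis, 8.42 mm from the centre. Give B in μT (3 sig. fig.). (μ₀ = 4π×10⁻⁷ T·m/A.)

For an N-turn flat coil, B = Nμ₀IR²/[2(R²+z²)^(3/2)] with R = 0.0135 m, z = 0.00842 m.
B = 2 × 5.09×10⁻⁵ T = 1.02×10⁻⁴ T.

B ≈ 102 μT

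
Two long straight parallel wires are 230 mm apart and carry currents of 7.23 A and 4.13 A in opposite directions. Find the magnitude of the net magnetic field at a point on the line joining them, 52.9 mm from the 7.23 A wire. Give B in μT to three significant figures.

Each long wire gives B = μ₀I/(2πd). Distances are d₁ = 0.0529 m and d₂ = 0.1771 m.
B₁ = 2.73×10⁻⁵ T, B₂ = 4.66×10⁻⁶ T.
Between antiparallel currents both contributions point the same way, so they add. B = B₁ + B₂ = 2.73×10⁻⁵ + 4.66×10⁻⁶ = 3.20×10⁻⁵ T.

B ≈ 32.0 μT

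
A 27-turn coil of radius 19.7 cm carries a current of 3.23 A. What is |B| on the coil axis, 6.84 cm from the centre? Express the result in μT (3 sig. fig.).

B ≈ 234 μT

For an N-turn flat coil, B = Nμ₀IR²/[2(R²+z²)^(3/2)] with R = 0.197 m, z = 0.0684 m.
B = 27 × 8.68×10⁻⁶ T = 2.34×10⁻⁴ T.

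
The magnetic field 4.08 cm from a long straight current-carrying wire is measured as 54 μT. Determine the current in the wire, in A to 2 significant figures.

I ≈ 11 A

For a long straight wire B = μ₀I/(2πd), so I = 2πdB/μ₀.
I = 2π × 0.0408 × 5.40×10⁻⁵ / (4π×10⁻⁷) = 11.0 A.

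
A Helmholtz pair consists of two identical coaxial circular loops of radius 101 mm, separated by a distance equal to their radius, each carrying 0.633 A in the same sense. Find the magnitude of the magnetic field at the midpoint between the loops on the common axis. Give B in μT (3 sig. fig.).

Each loop contributes B = μ₀IR²/[2(R²+z²)^(3/2)] on the axis, with z measured from that loop.
Loop 1 (z = 0.0505 m): B₁ = 2.82×10⁻⁶ T. Loop 2 (z = 0.0505 m): B₂ = 2.82×10⁻⁶ T.
The fields add: B = B₁ + B₂ = 5.64×10⁻⁶ T.

B ≈ 5.64 μT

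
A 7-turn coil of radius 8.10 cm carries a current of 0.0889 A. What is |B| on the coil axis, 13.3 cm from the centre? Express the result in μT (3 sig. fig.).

B ≈ 0.679 μT

For an N-turn flat coil, B = Nμ₀IR²/[2(R²+z²)^(3/2)] with R = 0.081 m, z = 0.133 m.
B = 7 × 9.70×10⁻⁸ T = 6.79×10⁻⁷ T.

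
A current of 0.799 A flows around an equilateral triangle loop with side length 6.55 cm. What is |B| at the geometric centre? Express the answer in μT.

Each side is a finite straight segment at perpendicular distance d = a/(2 tan(π/3)) = 0.01891 m from the centre, with end-angles ±π/3.
One side contributes B₁ = (μ₀I/4πd)·2 sin(π/3) = 7.32×10⁻⁶ T.
All 3 sides add in the same direction: B = 3 × 7.32×10⁻⁶ = 2.20×10⁻⁵ T.

B ≈ 22.0 μT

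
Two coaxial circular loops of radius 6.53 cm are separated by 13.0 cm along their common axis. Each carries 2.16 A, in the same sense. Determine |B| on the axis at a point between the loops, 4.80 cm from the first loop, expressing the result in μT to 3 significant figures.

B ≈ 15.9 μT

Each loop contributes B = μ₀IR²/[2(R²+z²)^(3/2)] on the axis, with z measured from that loop.
Loop 1 (z = 0.048 m): B₁ = 1.09×10⁻⁵ T. Loop 2 (z = 0.082 m): B₂ = 5.02×10⁻⁶ T.
The fields add: B = B₁ + B₂ = 1.59×10⁻⁵ T.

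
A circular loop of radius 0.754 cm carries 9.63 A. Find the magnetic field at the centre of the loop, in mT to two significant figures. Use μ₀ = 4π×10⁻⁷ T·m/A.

B ≈ 0.80 mT

At the centre of a circular loop the Biot–Savart law gives B = μ₀I/(2R).
B = (4π×10⁻⁷ × 9.63) / (2 × 0.00754) = 8.02×10⁻⁴ T.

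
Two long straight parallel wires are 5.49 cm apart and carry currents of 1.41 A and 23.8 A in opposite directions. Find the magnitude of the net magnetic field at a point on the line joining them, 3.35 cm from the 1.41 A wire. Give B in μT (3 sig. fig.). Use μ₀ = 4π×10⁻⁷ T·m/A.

Each long wire gives B = μ₀I/(2πd). Distances are d₁ = 0.0335 m and d₂ = 0.0214 m.
B₁ = 8.42×10⁻⁶ T, B₂ = 2.22×10⁻⁴ T.
Between antiparallel currents both contributions point the same way, so they add. B = B₁ + B₂ = 8.42×10⁻⁶ + 2.22×10⁻⁴ = 2.31×10⁻⁴ T.

B ≈ 231 μT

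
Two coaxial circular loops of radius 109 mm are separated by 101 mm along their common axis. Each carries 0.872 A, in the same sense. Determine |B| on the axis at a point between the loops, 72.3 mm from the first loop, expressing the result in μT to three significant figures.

B ≈ 7.45 μT

Each loop contributes B = μ₀IR²/[2(R²+z²)^(3/2)] on the axis, with z measured from that loop.
Loop 1 (z = 0.0723 m): B₁ = 2.91×10⁻⁶ T. Loop 2 (z = 0.0287 m): B₂ = 4.55×10⁻⁶ T.
The fields add: B = B₁ + B₂ = 7.45×10⁻⁶ T.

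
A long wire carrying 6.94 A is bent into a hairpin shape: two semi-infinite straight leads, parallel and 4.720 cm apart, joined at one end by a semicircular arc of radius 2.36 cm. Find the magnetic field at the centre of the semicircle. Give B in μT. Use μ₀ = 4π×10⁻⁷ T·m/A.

B ≈ 151 μT

The semicircular arc contributes B_arc = μ₀I·π/(4πR) = μ₀I/(4R) = 9.24×10⁻⁵ T.
Each semi-infinite lead is at perpendicular distance R = 0.0236 m from the centre, with the perpendicular foot at its near end, so it contributes μ₀I/(4πR); both point the same way, together 5.88×10⁻⁵ T.
Arc and leads all point the same direction: B = 9.24×10⁻⁵ + 5.88×10⁻⁵ = 1.51×10⁻⁴ T.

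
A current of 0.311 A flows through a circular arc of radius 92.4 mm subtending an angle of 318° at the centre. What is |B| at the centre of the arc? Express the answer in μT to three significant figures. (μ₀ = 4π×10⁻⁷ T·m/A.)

The Biot–Savart field of a circular arc at its centre is B = μ₀Iφ/(4πR), with φ = 5.55 rad.
B = (4π×10⁻⁷ × 0.311 × 5.55) / (4π × 0.0924) = 1.87×10⁻⁶ T.

B ≈ 1.87 μT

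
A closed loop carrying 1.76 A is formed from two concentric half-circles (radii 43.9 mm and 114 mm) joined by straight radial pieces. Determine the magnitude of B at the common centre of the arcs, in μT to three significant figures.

The radial connectors point toward the centre, so dl × r̂ = 0 and they contribute nothing.
Each semicircle gives μ₀I/(4R): inner arc 1.26×10⁻⁵ T, outer arc 4.85×10⁻⁶ T.
The two arcs carry current in opposite angular senses, so their fields oppose: B = |1.26×10⁻⁵ − 4.85×10⁻⁶| = 7.74×10⁻⁶ T.

B ≈ 7.74 μT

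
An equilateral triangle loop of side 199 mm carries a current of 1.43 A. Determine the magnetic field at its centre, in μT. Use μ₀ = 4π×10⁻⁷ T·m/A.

Each side is a finite straight segment at perpendicular distance d = a/(2 tan(π/3)) = 0.05745 m from the centre, with end-angles ±π/3.
One side contributes B₁ = (μ₀I/4πd)·2 sin(π/3) = 4.31×10⁻⁶ T.
All 3 sides add in the same direction: B = 3 × 4.31×10⁻⁶ = 1.29×10⁻⁵ T.

B ≈ 12.9 μT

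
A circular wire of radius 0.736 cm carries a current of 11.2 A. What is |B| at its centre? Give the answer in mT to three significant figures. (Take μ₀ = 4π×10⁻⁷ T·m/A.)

At the centre of a circular loop the Biot–Savart law gives B = μ₀I/(2R).
B = (4π×10⁻⁷ × 11.2) / (2 × 0.00736) = 9.56×10⁻⁴ T.

B ≈ 0.956 mT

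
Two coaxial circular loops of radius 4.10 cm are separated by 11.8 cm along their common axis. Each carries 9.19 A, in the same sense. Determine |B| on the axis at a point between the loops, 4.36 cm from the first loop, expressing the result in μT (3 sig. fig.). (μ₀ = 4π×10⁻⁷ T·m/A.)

Each loop contributes B = μ₀IR²/[2(R²+z²)^(3/2)] on the axis, with z measured from that loop.
Loop 1 (z = 0.0436 m): B₁ = 4.53×10⁻⁵ T. Loop 2 (z = 0.0744 m): B₂ = 1.58×10⁻⁵ T.
The fields add: B = B₁ + B₂ = 6.11×10⁻⁵ T.

B ≈ 61.1 μT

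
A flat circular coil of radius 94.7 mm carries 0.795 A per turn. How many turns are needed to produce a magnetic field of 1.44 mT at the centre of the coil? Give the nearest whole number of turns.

For an N-turn coil, B = Nμ₀I/(2R). A single turn gives B₁ = 5.27×10⁻⁶ T with R = 0.0947 m.
N = B/B₁ = 1.44×10⁻³ / 5.27×10⁻⁶ = 273.00.

N = 273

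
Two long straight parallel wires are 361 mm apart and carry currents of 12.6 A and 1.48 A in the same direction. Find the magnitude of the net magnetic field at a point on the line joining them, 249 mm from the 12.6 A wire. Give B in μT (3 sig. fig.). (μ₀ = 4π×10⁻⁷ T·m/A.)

B ≈ 7.48 μT

Each long wire gives B = μ₀I/(2πd). Distances are d₁ = 0.249 m and d₂ = 0.112 m.
B₁ = 1.01×10⁻⁵ T, B₂ = 2.64×10⁻⁶ T.
Between parallel currents the two contributions point in opposite directions, so they subtract. B = |B₁ − B₂| = |1.01×10⁻⁵ − 2.64×10⁻⁶| = 7.48×10⁻⁶ T.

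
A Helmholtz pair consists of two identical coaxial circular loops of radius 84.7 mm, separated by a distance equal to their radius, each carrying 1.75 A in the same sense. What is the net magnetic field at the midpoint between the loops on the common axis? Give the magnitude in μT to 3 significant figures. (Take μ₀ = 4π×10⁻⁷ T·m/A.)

B ≈ 18.6 μT

Each loop contributes B = μ₀IR²/[2(R²+z²)^(3/2)] on the axis, with z measured from that loop.
Loop 1 (z = 0.04235 m): B₁ = 9.29×10⁻⁶ T. Loop 2 (z = 0.04235 m): B₂ = 9.29×10⁻⁶ T.
The fields add: B = B₁ + B₂ = 1.86×10⁻⁵ T.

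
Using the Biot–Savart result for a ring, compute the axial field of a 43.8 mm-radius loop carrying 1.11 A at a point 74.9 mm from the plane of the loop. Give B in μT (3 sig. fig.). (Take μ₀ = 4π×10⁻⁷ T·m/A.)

On the axis of a circular loop, B = μ₀IR² / [2(R²+z²)^(3/2)].
R² + z² = (0.0438)² + (0.0749)² = 0.007528 m², and (R²+z²)^(3/2) = 6.53×10⁻⁴ m³.
B = (4π×10⁻⁷ × 1.11 × 0.001918) / (2 × 6.53×10⁻⁴) = 2.05×10⁻⁶ T.

B ≈ 2.05 μT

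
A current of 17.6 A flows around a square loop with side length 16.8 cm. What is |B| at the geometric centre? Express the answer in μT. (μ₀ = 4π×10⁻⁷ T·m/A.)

Each side is a finite straight segment at perpendicular distance d = a/(2 tan(π/4)) = 0.084 m from the centre, with end-angles ±π/4.
One side contributes B₁ = (μ₀I/4πd)·2 sin(π/4) = 2.96×10⁻⁵ T.
All 4 sides add in the same direction: B = 4 × 2.96×10⁻⁵ = 1.19×10⁻⁴ T.

B ≈ 119 μT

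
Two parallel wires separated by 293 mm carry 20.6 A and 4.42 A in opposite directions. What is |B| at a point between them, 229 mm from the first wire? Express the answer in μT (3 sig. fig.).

Each long wire gives B = μ₀I/(2πd). Distances are d₁ = 0.229 m and d₂ = 0.064 m.
B₁ = 1.80×10⁻⁵ T, B₂ = 1.38×10⁻⁵ T.
Between antiparallel currents both contributions point the same way, so they add. B = B₁ + B₂ = 1.80×10⁻⁵ + 1.38×10⁻⁵ = 3.18×10⁻⁵ T.

B ≈ 31.8 μT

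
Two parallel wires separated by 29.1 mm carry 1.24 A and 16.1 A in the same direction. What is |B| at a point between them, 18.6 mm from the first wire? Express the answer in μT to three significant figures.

B ≈ 293 μT

Each long wire gives B = μ₀I/(2πd). Distances are d₁ = 0.0186 m and d₂ = 0.0105 m.
B₁ = 1.33×10⁻⁵ T, B₂ = 3.07×10⁻⁴ T.
Between parallel currents the two contributions point in opposite directions, so they subtract. B = |B₁ − B₂| = |1.33×10⁻⁵ − 3.07×10⁻⁴| = 2.93×10⁻⁴ T.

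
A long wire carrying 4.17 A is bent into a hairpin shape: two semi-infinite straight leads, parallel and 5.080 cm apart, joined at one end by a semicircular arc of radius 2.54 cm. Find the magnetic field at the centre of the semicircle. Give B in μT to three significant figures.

B ≈ 84.4 μT

The semicircular arc contributes B_arc = μ₀I·π/(4πR) = μ₀I/(4R) = 5.16×10⁻⁵ T.
Each semi-infinite lead is at perpendicular distance R = 0.0254 m from the centre, with the perpendicular foot at its near end, so it contributes μ₀I/(4πR); both point the same way, together 3.28×10⁻⁵ T.
Arc and leads all point the same direction: B = 5.16×10⁻⁵ + 3.28×10⁻⁵ = 8.44×10⁻⁵ T.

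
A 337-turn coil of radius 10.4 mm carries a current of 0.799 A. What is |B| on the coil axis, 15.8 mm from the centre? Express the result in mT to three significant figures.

For an N-turn flat coil, B = Nμ₀IR²/[2(R²+z²)^(3/2)] with R = 0.0104 m, z = 0.0158 m.
B = 337 × 8.02×10⁻⁶ T = 2.70×10⁻³ T.

B ≈ 2.70 mT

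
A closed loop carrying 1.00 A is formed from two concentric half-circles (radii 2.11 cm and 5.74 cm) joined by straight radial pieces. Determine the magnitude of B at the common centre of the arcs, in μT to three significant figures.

The radial connectors point toward the centre, so dl × r̂ = 0 and they contribute nothing.
Each semicircle gives μ₀I/(4R): inner arc 1.49×10⁻⁵ T, outer arc 5.47×10⁻⁶ T.
The two arcs carry current in opposite angular senses, so their fields oppose: B = |1.49×10⁻⁵ − 5.47×10⁻⁶| = 9.42×10⁻⁶ T.

B ≈ 9.42 μT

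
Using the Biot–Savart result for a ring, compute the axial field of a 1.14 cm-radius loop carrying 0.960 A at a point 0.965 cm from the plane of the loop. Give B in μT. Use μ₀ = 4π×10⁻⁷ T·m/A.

On the axis of a circular loop, B = μ₀IR² / [2(R²+z²)^(3/2)].
R² + z² = (0.0114)² + (0.00965)² = 0.0002231 m², and (R²+z²)^(3/2) = 3.33×10⁻⁶ m³.
B = (4π×10⁻⁷ × 0.960 × 0.00013) / (2 × 3.33×10⁻⁶) = 2.35×10⁻⁵ T.

B ≈ 23.5 μT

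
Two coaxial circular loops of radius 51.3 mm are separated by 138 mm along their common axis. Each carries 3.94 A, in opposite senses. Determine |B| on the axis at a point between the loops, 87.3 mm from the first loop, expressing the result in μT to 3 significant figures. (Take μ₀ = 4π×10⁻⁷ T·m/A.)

B ≈ 11.1 μT

Each loop contributes B = μ₀IR²/[2(R²+z²)^(3/2)] on the axis, with z measured from that loop.
Loop 1 (z = 0.0873 m): B₁ = 6.28×10⁻⁶ T. Loop 2 (z = 0.0507 m): B₂ = 1.74×10⁻⁵ T.
The fields oppose: B = |B₁ − B₂| = 1.11×10⁻⁵ T.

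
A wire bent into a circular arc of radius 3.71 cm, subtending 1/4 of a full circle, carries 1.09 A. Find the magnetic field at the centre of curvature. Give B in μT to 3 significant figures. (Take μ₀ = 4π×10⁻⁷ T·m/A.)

The Biot–Savart field of a circular arc at its centre is B = μ₀Iφ/(4πR), with φ = 1.571 rad.
B = (4π×10⁻⁷ × 1.09 × 1.571) / (4π × 0.0371) = 4.62×10⁻⁶ T.

B ≈ 4.62 μT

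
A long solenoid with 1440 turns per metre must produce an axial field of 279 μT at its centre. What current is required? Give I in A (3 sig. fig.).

Inside a long solenoid B = μ₀nI with n = 1440 m⁻¹, so I = B/(μ₀n).
I = 2.79×10⁻⁴ / (4π×10⁻⁷ × 1440) = 0.154 A.

I ≈ 0.154 A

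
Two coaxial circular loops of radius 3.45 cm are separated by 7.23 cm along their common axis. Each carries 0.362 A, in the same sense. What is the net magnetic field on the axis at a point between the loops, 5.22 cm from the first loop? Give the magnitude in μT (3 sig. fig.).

Each loop contributes B = μ₀IR²/[2(R²+z²)^(3/2)] on the axis, with z measured from that loop.
Loop 1 (z = 0.0522 m): B₁ = 1.11×10⁻⁶ T. Loop 2 (z = 0.0201 m): B₂ = 4.25×10⁻⁶ T.
The fields add: B = B₁ + B₂ = 5.36×10⁻⁶ T.

B ≈ 5.36 μT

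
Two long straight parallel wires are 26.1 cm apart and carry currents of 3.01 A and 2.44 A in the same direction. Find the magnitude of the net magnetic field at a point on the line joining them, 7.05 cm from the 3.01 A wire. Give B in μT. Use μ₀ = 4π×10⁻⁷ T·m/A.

Each long wire gives B = μ₀I/(2πd). Distances are d₁ = 0.0705 m and d₂ = 0.1905 m.
B₁ = 8.54×10⁻⁶ T, B₂ = 2.56×10⁻⁶ T.
Between parallel currents the two contributions point in opposite directions, so they subtract. B = |B₁ − B₂| = |8.54×10⁻⁶ − 2.56×10⁻⁶| = 5.98×10⁻⁶ T.

B ≈ 5.98 μT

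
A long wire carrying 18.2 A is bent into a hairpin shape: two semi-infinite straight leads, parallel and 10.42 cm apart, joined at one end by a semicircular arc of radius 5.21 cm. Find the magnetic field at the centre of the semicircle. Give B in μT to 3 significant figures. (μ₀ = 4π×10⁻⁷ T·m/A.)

B ≈ 180 μT

The semicircular arc contributes B_arc = μ₀I·π/(4πR) = μ₀I/(4R) = 1.10×10⁻⁴ T.
Each semi-infinite lead is at perpendicular distance R = 0.0521 m from the centre, with the perpendicular foot at its near end, so it contributes μ₀I/(4πR); both point the same way, together 6.99×10⁻⁵ T.
Arc and leads all point the same direction: B = 1.10×10⁻⁴ + 6.99×10⁻⁵ = 1.80×10⁻⁴ T.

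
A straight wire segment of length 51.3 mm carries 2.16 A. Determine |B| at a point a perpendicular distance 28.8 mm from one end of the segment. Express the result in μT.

B ≈ 6.54 μT

For a finite straight segment, B = (μ₀I/4πd)(sinθ₁ + sinθ₂), where θ₁, θ₂ are the angles from the perpendicular to each end.
The perpendicular foot is at one end, so the two end-offsets along the wire are 0 and L = 0.0513 m.
sinθ₁ = 0/√(0²+0.0288²) = 0.0000; sinθ₂ = 0.0513/√(0.0513²+0.0288²) = 0.8720.
B = (4π×10⁻⁷ × 2.16) / (4π × 0.0288) × (0.0000 + 0.8720) = 6.54×10⁻⁶ T.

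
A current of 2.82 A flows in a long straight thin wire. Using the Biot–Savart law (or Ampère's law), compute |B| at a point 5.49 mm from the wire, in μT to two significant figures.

For an infinitely long straight wire, B = μ₀I/(2πd).
B = (4π×10⁻⁷ × 2.82) / (2π × 0.00549) = 1.03×10⁻⁴ T.

B ≈ 100 μT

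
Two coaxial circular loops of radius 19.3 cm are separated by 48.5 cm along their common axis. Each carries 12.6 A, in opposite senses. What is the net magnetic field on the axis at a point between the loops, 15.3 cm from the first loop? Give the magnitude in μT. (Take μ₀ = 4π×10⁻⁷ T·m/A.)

Each loop contributes B = μ₀IR²/[2(R²+z²)^(3/2)] on the axis, with z measured from that loop.
Loop 1 (z = 0.153 m): B₁ = 1.97×10⁻⁵ T. Loop 2 (z = 0.332 m): B₂ = 5.21×10⁻⁶ T.
The fields oppose: B = |B₁ − B₂| = 1.45×10⁻⁵ T.

B ≈ 14.5 μT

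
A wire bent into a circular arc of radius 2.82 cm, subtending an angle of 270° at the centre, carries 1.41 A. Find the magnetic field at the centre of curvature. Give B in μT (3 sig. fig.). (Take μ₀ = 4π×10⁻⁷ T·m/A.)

B ≈ 23.6 μT

The Biot–Savart field of a circular arc at its centre is B = μ₀Iφ/(4πR), with φ = 4.712 rad.
B = (4π×10⁻⁷ × 1.41 × 4.712) / (4π × 0.0282) = 2.36×10⁻⁵ T.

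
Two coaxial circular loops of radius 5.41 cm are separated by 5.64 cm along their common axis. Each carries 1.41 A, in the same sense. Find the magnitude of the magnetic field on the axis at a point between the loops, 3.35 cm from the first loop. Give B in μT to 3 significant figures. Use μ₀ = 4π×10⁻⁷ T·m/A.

B ≈ 22.9 μT

Each loop contributes B = μ₀IR²/[2(R²+z²)^(3/2)] on the axis, with z measured from that loop.
Loop 1 (z = 0.0335 m): B₁ = 1.01×10⁻⁵ T. Loop 2 (z = 0.0229 m): B₂ = 1.28×10⁻⁵ T.
The fields add: B = B₁ + B₂ = 2.29×10⁻⁵ T.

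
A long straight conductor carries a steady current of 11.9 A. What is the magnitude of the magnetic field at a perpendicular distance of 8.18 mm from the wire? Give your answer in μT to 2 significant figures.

B ≈ 290 μT

For an infinitely long straight wire, B = μ₀I/(2πd).
B = (4π×10⁻⁷ × 11.9) / (2π × 0.00818) = 2.91×10⁻⁴ T.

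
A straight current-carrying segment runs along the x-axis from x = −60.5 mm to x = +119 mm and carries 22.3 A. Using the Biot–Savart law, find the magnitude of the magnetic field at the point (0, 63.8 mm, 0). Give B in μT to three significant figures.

For a finite straight segment, B = (μ₀I/4πd)(sinθ₁ + sinθ₂), where θ₁, θ₂ are the angles from the perpendicular to each end.
The perpendicular distance is d = 0.0638 m; the end-offsets along the wire are a = 0.0605 m and b = 0.119 m.
sinθ₁ = 0.0605/√(0.0605²+0.0638²) = 0.6881; sinθ₂ = 0.119/√(0.119²+0.0638²) = 0.8813.
B = (4π×10⁻⁷ × 22.3) / (4π × 0.0638) × (0.6881 + 0.8813) = 5.49×10⁻⁵ T.

B ≈ 54.9 μT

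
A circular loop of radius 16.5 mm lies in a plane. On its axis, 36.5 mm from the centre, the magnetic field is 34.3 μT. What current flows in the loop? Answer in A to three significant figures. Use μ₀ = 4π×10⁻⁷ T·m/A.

I ≈ 12.9 A

On the axis of a loop, B = μ₀IR²/[2(R²+z²)^(3/2)], so I = 2B(R²+z²)^(3/2)/(μ₀R²).
R² + z² = 0.0002723 + 0.001332 = 0.001605 m²; raised to 3/2 gives 6.43×10⁻⁵ m³.
I = 2 × 3.43×10⁻⁵ × 6.43×10⁻⁵ / (1.26×10⁻⁶ × 0.0002723) = 12.9 A.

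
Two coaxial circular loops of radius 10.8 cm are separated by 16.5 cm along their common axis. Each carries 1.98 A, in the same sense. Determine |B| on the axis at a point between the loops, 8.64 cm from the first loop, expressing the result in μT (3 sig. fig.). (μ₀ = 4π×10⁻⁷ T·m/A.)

Each loop contributes B = μ₀IR²/[2(R²+z²)^(3/2)] on the axis, with z measured from that loop.
Loop 1 (z = 0.0864 m): B₁ = 5.48×10⁻⁶ T. Loop 2 (z = 0.0786 m): B₂ = 6.09×10⁻⁶ T.
The fields add: B = B₁ + B₂ = 1.16×10⁻⁵ T.

B ≈ 11.6 μT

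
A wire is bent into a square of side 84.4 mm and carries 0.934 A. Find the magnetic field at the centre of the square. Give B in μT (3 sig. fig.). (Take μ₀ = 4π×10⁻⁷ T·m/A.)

Each side is a finite straight segment at perpendicular distance d = a/(2 tan(π/4)) = 0.0422 m from the centre, with end-angles ±π/4.
One side contributes B₁ = (μ₀I/4πd)·2 sin(π/4) = 3.13×10⁻⁶ T.
All 4 sides add in the same direction: B = 4 × 3.13×10⁻⁶ = 1.25×10⁻⁵ T.

B ≈ 12.5 μT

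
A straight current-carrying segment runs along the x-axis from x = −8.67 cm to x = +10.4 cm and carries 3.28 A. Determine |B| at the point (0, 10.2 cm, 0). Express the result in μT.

For a finite straight segment, B = (μ₀I/4πd)(sinθ₁ + sinθ₂), where θ₁, θ₂ are the angles from the perpendicular to each end.
The perpendicular distance is d = 0.102 m; the end-offsets along the wire are a = 0.0867 m and b = 0.104 m.
sinθ₁ = 0.0867/√(0.0867²+0.102²) = 0.6476; sinθ₂ = 0.104/√(0.104²+0.102²) = 0.7139.
B = (4π×10⁻⁷ × 3.28) / (4π × 0.102) × (0.6476 + 0.7139) = 4.38×10⁻⁶ T.

B ≈ 4.38 μT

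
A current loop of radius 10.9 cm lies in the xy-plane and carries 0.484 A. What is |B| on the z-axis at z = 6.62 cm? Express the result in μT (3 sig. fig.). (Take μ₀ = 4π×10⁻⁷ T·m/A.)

On the axis of a circular loop, B = μ₀IR² / [2(R²+z²)^(3/2)].
R² + z² = (0.109)² + (0.0662)² = 0.01626 m², and (R²+z²)^(3/2) = 2.07×10⁻³ m³.
B = (4π×10⁻⁷ × 0.484 × 0.01188) / (2 × 2.07×10⁻³) = 1.74×10⁻⁶ T.

B ≈ 1.74 μT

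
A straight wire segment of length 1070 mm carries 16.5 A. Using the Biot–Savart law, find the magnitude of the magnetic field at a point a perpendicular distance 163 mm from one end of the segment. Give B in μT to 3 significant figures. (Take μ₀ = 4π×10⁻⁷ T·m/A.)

For a finite straight segment, B = (μ₀I/4πd)(sinθ₁ + sinθ₂), where θ₁, θ₂ are the angles from the perpendicular to each end.
The perpendicular foot is at one end, so the two end-offsets along the wire are 0 and L = 1.07 m.
sinθ₁ = 0/√(0²+0.163²) = 0.0000; sinθ₂ = 1.07/√(1.07²+0.163²) = 0.9886.
B = (4π×10⁻⁷ × 16.5) / (4π × 0.163) × (0.0000 + 0.9886) = 1.00×10⁻⁵ T.

B ≈ 10.0 μT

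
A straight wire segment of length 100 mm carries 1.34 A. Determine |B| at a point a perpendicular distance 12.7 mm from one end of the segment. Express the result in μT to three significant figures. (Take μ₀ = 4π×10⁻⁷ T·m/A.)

B ≈ 10.5 μT

For a finite straight segment, B = (μ₀I/4πd)(sinθ₁ + sinθ₂), where θ₁, θ₂ are the angles from the perpendicular to each end.
The perpendicular foot is at one end, so the two end-offsets along the wire are 0 and L = 0.1 m.
sinθ₁ = 0/√(0²+0.0127²) = 0.0000; sinθ₂ = 0.1/√(0.1²+0.0127²) = 0.9920.
B = (4π×10⁻⁷ × 1.34) / (4π × 0.0127) × (0.0000 + 0.9920) = 1.05×10⁻⁵ T.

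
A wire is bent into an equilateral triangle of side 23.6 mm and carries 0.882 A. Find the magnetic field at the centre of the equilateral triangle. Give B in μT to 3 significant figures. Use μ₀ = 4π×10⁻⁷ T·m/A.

B ≈ 67.3 μT

Each side is a finite straight segment at perpendicular distance d = a/(2 tan(π/3)) = 0.006813 m from the centre, with end-angles ±π/3.
One side contributes B₁ = (μ₀I/4πd)·2 sin(π/3) = 2.24×10⁻⁵ T.
All 3 sides add in the same direction: B = 3 × 2.24×10⁻⁵ = 6.73×10⁻⁵ T.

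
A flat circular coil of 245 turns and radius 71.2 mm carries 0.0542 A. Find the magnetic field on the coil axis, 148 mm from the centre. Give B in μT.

For an N-turn flat coil, B = Nμ₀IR²/[2(R²+z²)^(3/2)] with R = 0.0712 m, z = 0.148 m.
B = 245 × 3.90×10⁻⁸ T = 9.55×10⁻⁶ T.

B ≈ 9.55 μT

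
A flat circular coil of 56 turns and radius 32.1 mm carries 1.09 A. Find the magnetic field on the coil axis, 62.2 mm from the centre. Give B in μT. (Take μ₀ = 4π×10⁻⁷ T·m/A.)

For an N-turn flat coil, B = Nμ₀IR²/[2(R²+z²)^(3/2)] with R = 0.0321 m, z = 0.0622 m.
B = 56 × 2.06×10⁻⁶ T = 1.15×10⁻⁴ T.

B ≈ 115 μT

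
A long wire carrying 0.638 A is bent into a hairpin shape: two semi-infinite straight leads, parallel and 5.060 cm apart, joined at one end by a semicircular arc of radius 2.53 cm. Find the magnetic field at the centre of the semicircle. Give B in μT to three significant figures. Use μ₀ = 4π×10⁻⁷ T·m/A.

The semicircular arc contributes B_arc = μ₀I·π/(4πR) = μ₀I/(4R) = 7.92×10⁻⁶ T.
Each semi-infinite lead is at perpendicular distance R = 0.0253 m from the centre, with the perpendicular foot at its near end, so it contributes μ₀I/(4πR); both point the same way, together 5.04×10⁻⁶ T.
Arc and leads all point the same direction: B = 7.92×10⁻⁶ + 5.04×10⁻⁶ = 1.30×10⁻⁵ T.

B ≈ 13.0 μT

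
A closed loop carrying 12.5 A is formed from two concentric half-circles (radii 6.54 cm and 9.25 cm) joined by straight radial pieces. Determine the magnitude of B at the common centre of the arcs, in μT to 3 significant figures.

B ≈ 17.6 μT

The radial connectors point toward the centre, so dl × r̂ = 0 and they contribute nothing.
Each semicircle gives μ₀I/(4R): inner arc 6.00×10⁻⁵ T, outer arc 4.25×10⁻⁵ T.
The two arcs carry current in opposite angular senses, so their fields oppose: B = |6.00×10⁻⁵ − 4.25×10⁻⁵| = 1.76×10⁻⁵ T.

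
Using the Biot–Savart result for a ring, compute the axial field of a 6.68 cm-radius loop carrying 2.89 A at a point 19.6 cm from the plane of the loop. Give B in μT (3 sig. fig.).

B ≈ 0.913 μT

On the axis of a circular loop, B = μ₀IR² / [2(R²+z²)^(3/2)].
R² + z² = (0.0668)² + (0.196)² = 0.04288 m², and (R²+z²)^(3/2) = 8.88×10⁻³ m³.
B = (4π×10⁻⁷ × 2.89 × 0.004462) / (2 × 8.88×10⁻³) = 9.13×10⁻⁷ T.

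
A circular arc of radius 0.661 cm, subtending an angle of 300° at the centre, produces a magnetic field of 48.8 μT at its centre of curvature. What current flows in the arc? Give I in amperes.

I ≈ 0.616 A

For a circular arc, B = μ₀Iφ/(4πR) with φ in radians; here φ = 5.236 rad.
So I = 4πRB/(μ₀φ) = 4π × 0.00661 × 4.88×10⁻⁵ / (4π×10⁻⁷ × 5.236) = 0.616 A.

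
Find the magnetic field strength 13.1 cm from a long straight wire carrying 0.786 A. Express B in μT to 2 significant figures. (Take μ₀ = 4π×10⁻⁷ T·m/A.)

B ≈ 1.2 μT

For an infinitely long straight wire, B = μ₀I/(2πd).
B = (4π×10⁻⁷ × 0.786) / (2π × 0.131) = 1.20×10⁻⁶ T.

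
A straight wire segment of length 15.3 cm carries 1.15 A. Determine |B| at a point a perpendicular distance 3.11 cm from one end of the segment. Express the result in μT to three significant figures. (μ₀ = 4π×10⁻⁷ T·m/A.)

B ≈ 3.62 μT

For a finite straight segment, B = (μ₀I/4πd)(sinθ₁ + sinθ₂), where θ₁, θ₂ are the angles from the perpendicular to each end.
The perpendicular foot is at one end, so the two end-offsets along the wire are 0 and L = 0.153 m.
sinθ₁ = 0/√(0²+0.0311²) = 0.0000; sinθ₂ = 0.153/√(0.153²+0.0311²) = 0.9800.
B = (4π×10⁻⁷ × 1.15) / (4π × 0.0311) × (0.0000 + 0.9800) = 3.62×10⁻⁶ T.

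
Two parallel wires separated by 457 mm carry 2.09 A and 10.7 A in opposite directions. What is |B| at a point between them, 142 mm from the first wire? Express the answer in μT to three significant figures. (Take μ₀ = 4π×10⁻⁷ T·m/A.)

Each long wire gives B = μ₀I/(2πd). Distances are d₁ = 0.142 m and d₂ = 0.315 m.
B₁ = 2.94×10⁻⁶ T, B₂ = 6.79×10⁻⁶ T.
Between antiparallel currents both contributions point the same way, so they add. B = B₁ + B₂ = 2.94×10⁻⁶ + 6.79×10⁻⁶ = 9.74×10⁻⁶ T.

B ≈ 9.74 μT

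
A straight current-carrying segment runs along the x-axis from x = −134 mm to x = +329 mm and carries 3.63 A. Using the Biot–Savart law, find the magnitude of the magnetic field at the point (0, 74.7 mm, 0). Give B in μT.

B ≈ 8.98 μT

For a finite straight segment, B = (μ₀I/4πd)(sinθ₁ + sinθ₂), where θ₁, θ₂ are the angles from the perpendicular to each end.
The perpendicular distance is d = 0.0747 m; the end-offsets along the wire are a = 0.134 m and b = 0.329 m.
sinθ₁ = 0.134/√(0.134²+0.0747²) = 0.8734; sinθ₂ = 0.329/√(0.329²+0.0747²) = 0.9752.
B = (4π×10⁻⁷ × 3.63) / (4π × 0.0747) × (0.8734 + 0.9752) = 8.98×10⁻⁶ T.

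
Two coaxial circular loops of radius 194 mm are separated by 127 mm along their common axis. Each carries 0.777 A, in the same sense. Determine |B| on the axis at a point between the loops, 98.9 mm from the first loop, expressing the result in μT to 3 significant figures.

B ≈ 4.22 μT

Each loop contributes B = μ₀IR²/[2(R²+z²)^(3/2)] on the axis, with z measured from that loop.
Loop 1 (z = 0.0989 m): B₁ = 1.78×10⁻⁶ T. Loop 2 (z = 0.0281 m): B₂ = 2.44×10⁻⁶ T.
The fields add: B = B₁ + B₂ = 4.22×10⁻⁶ T.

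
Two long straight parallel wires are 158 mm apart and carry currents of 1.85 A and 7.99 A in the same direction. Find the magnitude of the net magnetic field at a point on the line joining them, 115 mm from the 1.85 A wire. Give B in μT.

Each long wire gives B = μ₀I/(2πd). Distances are d₁ = 0.115 m and d₂ = 0.043 m.
B₁ = 3.22×10⁻⁶ T, B₂ = 3.72×10⁻⁵ T.
Between parallel currents the two contributions point in opposite directions, so they subtract. B = |B₁ − B₂| = |3.22×10⁻⁶ − 3.72×10⁻⁵| = 3.39×10⁻⁵ T.

B ≈ 33.9 μT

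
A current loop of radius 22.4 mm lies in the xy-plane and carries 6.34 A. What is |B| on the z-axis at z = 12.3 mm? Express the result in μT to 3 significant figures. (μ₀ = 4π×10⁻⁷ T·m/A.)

On the axis of a circular loop, B = μ₀IR² / [2(R²+z²)^(3/2)].
R² + z² = (0.0224)² + (0.0123)² = 0.000653 m², and (R²+z²)^(3/2) = 1.67×10⁻⁵ m³.
B = (4π×10⁻⁷ × 6.34 × 0.0005018) / (2 × 1.67×10⁻⁵) = 1.20×10⁻⁴ T.

B ≈ 120 μT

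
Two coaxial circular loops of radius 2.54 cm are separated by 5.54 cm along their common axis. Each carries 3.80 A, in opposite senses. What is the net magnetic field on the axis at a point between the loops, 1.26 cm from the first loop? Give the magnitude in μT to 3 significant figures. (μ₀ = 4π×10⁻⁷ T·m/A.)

B ≈ 55.1 μT

Each loop contributes B = μ₀IR²/[2(R²+z²)^(3/2)] on the axis, with z measured from that loop.
Loop 1 (z = 0.0126 m): B₁ = 6.76×10⁻⁵ T. Loop 2 (z = 0.0428 m): B₂ = 1.25×10⁻⁵ T.
The fields oppose: B = |B₁ − B₂| = 5.51×10⁻⁵ T.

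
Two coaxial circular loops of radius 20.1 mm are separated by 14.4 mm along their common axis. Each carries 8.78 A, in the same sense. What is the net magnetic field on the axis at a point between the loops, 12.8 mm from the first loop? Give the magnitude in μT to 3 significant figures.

B ≈ 437 μT

Each loop contributes B = μ₀IR²/[2(R²+z²)^(3/2)] on the axis, with z measured from that loop.
Loop 1 (z = 0.0128 m): B₁ = 1.65×10⁻⁴ T. Loop 2 (z = 0.0016 m): B₂ = 2.72×10⁻⁴ T.
The fields add: B = B₁ + B₂ = 4.37×10⁻⁴ T.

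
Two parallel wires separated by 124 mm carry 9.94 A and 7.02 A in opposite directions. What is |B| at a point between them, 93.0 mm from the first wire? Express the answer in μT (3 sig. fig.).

Each long wire gives B = μ₀I/(2πd). Distances are d₁ = 0.093 m and d₂ = 0.031 m.
B₁ = 2.14×10⁻⁵ T, B₂ = 4.53×10⁻⁵ T.
Between antiparallel currents both contributions point the same way, so they add. B = B₁ + B₂ = 2.14×10⁻⁵ + 4.53×10⁻⁵ = 6.67×10⁻⁵ T.

B ≈ 66.7 μT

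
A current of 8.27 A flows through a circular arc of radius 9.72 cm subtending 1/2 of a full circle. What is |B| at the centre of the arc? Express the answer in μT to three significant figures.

B ≈ 26.7 μT

The Biot–Savart field of a circular arc at its centre is B = μ₀Iφ/(4πR), with φ = 3.142 rad.
B = (4π×10⁻⁷ × 8.27 × 3.142) / (4π × 0.0972) = 2.67×10⁻⁵ T.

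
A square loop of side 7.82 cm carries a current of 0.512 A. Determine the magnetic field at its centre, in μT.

B ≈ 7.41 μT

Each side is a finite straight segment at perpendicular distance d = a/(2 tan(π/4)) = 0.0391 m from the centre, with end-angles ±π/4.
One side contributes B₁ = (μ₀I/4πd)·2 sin(π/4) = 1.85×10⁻⁶ T.
All 4 sides add in the same direction: B = 4 × 1.85×10⁻⁶ = 7.41×10⁻⁶ T.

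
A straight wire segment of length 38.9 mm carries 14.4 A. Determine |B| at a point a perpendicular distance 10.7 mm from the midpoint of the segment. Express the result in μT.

B ≈ 236 μT

For a finite straight segment, B = (μ₀I/4πd)(sinθ₁ + sinθ₂), where θ₁, θ₂ are the angles from the perpendicular to each end.
The perpendicular from the point meets the wire at its midpoint, so each end is L/2 = 0.01945 m away along the wire.
sinθ₁ = 0.01945/√(0.01945²+0.0107²) = 0.8762; sinθ₂ = 0.01945/√(0.01945²+0.0107²) = 0.8762.
B = (4π×10⁻⁷ × 14.4) / (4π × 0.0107) × (0.8762 + 0.8762) = 2.36×10⁻⁴ T.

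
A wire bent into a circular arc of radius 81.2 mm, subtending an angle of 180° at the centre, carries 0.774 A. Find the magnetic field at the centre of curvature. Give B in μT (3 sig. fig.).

The Biot–Savart field of a circular arc at its centre is B = μ₀Iφ/(4πR), with φ = 3.142 rad.
B = (4π×10⁻⁷ × 0.774 × 3.142) / (4π × 0.0812) = 2.99×10⁻⁶ T.

B ≈ 2.99 μT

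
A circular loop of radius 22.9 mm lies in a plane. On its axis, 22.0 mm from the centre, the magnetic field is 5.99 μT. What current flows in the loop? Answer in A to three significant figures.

On the axis of a loop, B = μ₀IR²/[2(R²+z²)^(3/2)], so I = 2B(R²+z²)^(3/2)/(μ₀R²).
R² + z² = 0.0005244 + 0.000484 = 0.001008 m²; raised to 3/2 gives 3.20×10⁻⁵ m³.
I = 2 × 5.99×10⁻⁶ × 3.20×10⁻⁵ / (1.26×10⁻⁶ × 0.0005244) = 0.582 A.

I ≈ 0.582 A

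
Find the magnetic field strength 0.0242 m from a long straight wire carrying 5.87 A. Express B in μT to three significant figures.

For an infinitely long straight wire, B = μ₀I/(2πd).
B = (4π×10⁻⁷ × 5.87) / (2π × 0.0242) = 4.85×10⁻⁵ T.

B ≈ 48.5 μT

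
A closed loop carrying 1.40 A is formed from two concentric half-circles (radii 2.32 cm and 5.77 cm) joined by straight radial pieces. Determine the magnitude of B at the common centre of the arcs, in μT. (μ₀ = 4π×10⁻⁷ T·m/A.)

The radial connectors point toward the centre, so dl × r̂ = 0 and they contribute nothing.
Each semicircle gives μ₀I/(4R): inner arc 1.90×10⁻⁵ T, outer arc 7.62×10⁻⁶ T.
The two arcs carry current in opposite angular senses, so their fields oppose: B = |1.90×10⁻⁵ − 7.62×10⁻⁶| = 1.13×10⁻⁵ T.

B ≈ 11.3 μT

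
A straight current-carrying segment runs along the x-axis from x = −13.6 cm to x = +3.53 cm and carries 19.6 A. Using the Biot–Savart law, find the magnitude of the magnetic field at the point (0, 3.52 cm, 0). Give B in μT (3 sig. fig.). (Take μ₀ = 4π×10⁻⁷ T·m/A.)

B ≈ 93.3 μT

For a finite straight segment, B = (μ₀I/4πd)(sinθ₁ + sinθ₂), where θ₁, θ₂ are the angles from the perpendicular to each end.
The perpendicular distance is d = 0.0352 m; the end-offsets along the wire are a = 0.136 m and b = 0.0353 m.
sinθ₁ = 0.136/√(0.136²+0.0352²) = 0.9681; sinθ₂ = 0.0353/√(0.0353²+0.0352²) = 0.7081.
B = (4π×10⁻⁷ × 19.6) / (4π × 0.0352) × (0.9681 + 0.7081) = 9.33×10⁻⁵ T.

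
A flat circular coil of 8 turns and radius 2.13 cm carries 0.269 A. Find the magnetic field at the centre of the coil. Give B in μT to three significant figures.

For an N-turn flat coil, B = Nμ₀I/(2R) with R = 0.0213 m.
B = 8 × 7.94×10⁻⁶ T = 6.35×10⁻⁵ T.

B ≈ 63.5 μT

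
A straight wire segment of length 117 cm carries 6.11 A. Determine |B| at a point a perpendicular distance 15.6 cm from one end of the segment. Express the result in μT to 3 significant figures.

B ≈ 3.88 μT

For a finite straight segment, B = (μ₀I/4πd)(sinθ₁ + sinθ₂), where θ₁, θ₂ are the angles from the perpendicular to each end.
The perpendicular foot is at one end, so the two end-offsets along the wire are 0 and L = 1.17 m.
sinθ₁ = 0/√(0²+0.156²) = 0.0000; sinθ₂ = 1.17/√(1.17²+0.156²) = 0.9912.
B = (4π×10⁻⁷ × 6.11) / (4π × 0.156) × (0.0000 + 0.9912) = 3.88×10⁻⁶ T.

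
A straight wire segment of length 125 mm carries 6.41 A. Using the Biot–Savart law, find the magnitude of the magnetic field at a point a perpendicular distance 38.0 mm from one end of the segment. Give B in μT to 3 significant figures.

For a finite straight segment, B = (μ₀I/4πd)(sinθ₁ + sinθ₂), where θ₁, θ₂ are the angles from the perpendicular to each end.
The perpendicular foot is at one end, so the two end-offsets along the wire are 0 and L = 0.125 m.
sinθ₁ = 0/√(0²+0.038²) = 0.0000; sinθ₂ = 0.125/√(0.125²+0.038²) = 0.9568.
B = (4π×10⁻⁷ × 6.41) / (4π × 0.038) × (0.0000 + 0.9568) = 1.61×10⁻⁵ T.

B ≈ 16.1 μT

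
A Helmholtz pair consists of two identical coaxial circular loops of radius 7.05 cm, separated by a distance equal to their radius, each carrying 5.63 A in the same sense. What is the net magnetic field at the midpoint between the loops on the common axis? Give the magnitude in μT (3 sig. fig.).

B ≈ 71.8 μT

Each loop contributes B = μ₀IR²/[2(R²+z²)^(3/2)] on the axis, with z measured from that loop.
Loop 1 (z = 0.03525 m): B₁ = 3.59×10⁻⁵ T. Loop 2 (z = 0.03525 m): B₂ = 3.59×10⁻⁵ T.
The fields add: B = B₁ + B₂ = 7.18×10⁻⁵ T.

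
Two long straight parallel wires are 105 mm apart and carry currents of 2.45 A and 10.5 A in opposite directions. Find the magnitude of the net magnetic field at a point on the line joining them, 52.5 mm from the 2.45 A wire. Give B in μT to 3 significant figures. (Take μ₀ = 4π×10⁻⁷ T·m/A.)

Each long wire gives B = μ₀I/(2πd). Distances are d₁ = 0.0525 m and d₂ = 0.0525 m.
B₁ = 9.33×10⁻⁶ T, B₂ = 4.00×10⁻⁵ T.
Between antiparallel currents both contributions point the same way, so they add. B = B₁ + B₂ = 9.33×10⁻⁶ + 4.00×10⁻⁵ = 4.93×10⁻⁵ T.

B ≈ 49.3 μT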